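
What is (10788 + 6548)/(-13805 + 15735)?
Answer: 8668/965 ≈ 8.9824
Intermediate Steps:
(10788 + 6548)/(-13805 + 15735) = 17336/1930 = 17336*(1/1930) = 8668/965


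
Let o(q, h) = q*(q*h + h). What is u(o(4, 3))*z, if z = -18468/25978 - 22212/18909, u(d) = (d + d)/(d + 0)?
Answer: -102914972/27289889 ≈ -3.7712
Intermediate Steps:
o(q, h) = q*(h + h*q) (o(q, h) = q*(h*q + h) = q*(h + h*q))
u(d) = 2 (u(d) = (2*d)/d = 2)
z = -51457486/27289889 (z = -18468*1/25978 - 22212*1/18909 = -9234/12989 - 2468/2101 = -51457486/27289889 ≈ -1.8856)
u(o(4, 3))*z = 2*(-51457486/27289889) = -102914972/27289889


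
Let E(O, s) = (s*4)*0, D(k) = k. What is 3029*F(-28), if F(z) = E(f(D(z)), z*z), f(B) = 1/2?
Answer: 0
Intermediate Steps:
f(B) = 1/2
E(O, s) = 0 (E(O, s) = (4*s)*0 = 0)
F(z) = 0
3029*F(-28) = 3029*0 = 0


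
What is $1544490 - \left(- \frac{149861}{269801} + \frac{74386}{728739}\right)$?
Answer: $\frac{303669235140314203}{196614510939} \approx 1.5445 \cdot 10^{6}$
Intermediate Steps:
$1544490 - \left(- \frac{149861}{269801} + \frac{74386}{728739}\right) = 1544490 - - \frac{89140138093}{196614510939} = 1544490 + \left(- \frac{74386}{728739} + \frac{149861}{269801}\right) = 1544490 + \frac{89140138093}{196614510939} = \frac{303669235140314203}{196614510939}$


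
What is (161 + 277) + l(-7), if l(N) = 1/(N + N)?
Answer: 6131/14 ≈ 437.93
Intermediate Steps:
l(N) = 1/(2*N)
(161 + 277) + l(-7) = (161 + 277) + (1/2)/(-7) = 438 + (1/2)*(-1/7) = 438 - 1/14 = 6131/14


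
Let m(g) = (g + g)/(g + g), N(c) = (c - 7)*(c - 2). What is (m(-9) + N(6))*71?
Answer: -213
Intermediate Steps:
N(c) = (-7 + c)*(-2 + c)
m(g) = 1 (m(g) = (2*g)/((2*g)) = (2*g)*(1/(2*g)) = 1)
(m(-9) + N(6))*71 = (1 + (14 + 6² - 9*6))*71 = (1 + (14 + 36 - 54))*71 = (1 - 4)*71 = -3*71 = -213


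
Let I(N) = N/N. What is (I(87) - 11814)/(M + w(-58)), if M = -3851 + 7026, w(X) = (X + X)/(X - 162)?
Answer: -649715/174654 ≈ -3.7200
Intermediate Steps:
w(X) = 2*X/(-162 + X) (w(X) = (2*X)/(-162 + X) = 2*X/(-162 + X))
I(N) = 1
M = 3175
(I(87) - 11814)/(M + w(-58)) = (1 - 11814)/(3175 + 2*(-58)/(-162 - 58)) = -11813/(3175 + 2*(-58)/(-220)) = -11813/(3175 + 2*(-58)*(-1/220)) = -11813/(3175 + 29/55) = -11813/174654/55 = -11813*55/174654 = -649715/174654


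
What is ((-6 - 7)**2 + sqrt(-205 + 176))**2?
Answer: (169 + I*sqrt(29))**2 ≈ 28532.0 + 1820.2*I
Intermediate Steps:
((-6 - 7)**2 + sqrt(-205 + 176))**2 = ((-13)**2 + sqrt(-29))**2 = (169 + I*sqrt(29))**2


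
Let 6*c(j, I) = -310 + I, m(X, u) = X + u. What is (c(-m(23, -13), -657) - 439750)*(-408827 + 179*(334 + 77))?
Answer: 442451213743/3 ≈ 1.4748e+11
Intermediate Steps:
c(j, I) = -155/3 + I/6 (c(j, I) = (-310 + I)/6 = -155/3 + I/6)
(c(-m(23, -13), -657) - 439750)*(-408827 + 179*(334 + 77)) = ((-155/3 + (⅙)*(-657)) - 439750)*(-408827 + 179*(334 + 77)) = ((-155/3 - 219/2) - 439750)*(-408827 + 179*411) = (-967/6 - 439750)*(-408827 + 73569) = -2639467/6*(-335258) = 442451213743/3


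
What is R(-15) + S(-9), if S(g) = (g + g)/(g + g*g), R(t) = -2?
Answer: -9/4 ≈ -2.2500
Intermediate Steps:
S(g) = 2*g/(g + g²) (S(g) = (2*g)/(g + g²) = 2*g/(g + g²))
R(-15) + S(-9) = -2 + 2/(1 - 9) = -2 + 2/(-8) = -2 + 2*(-⅛) = -2 - ¼ = -9/4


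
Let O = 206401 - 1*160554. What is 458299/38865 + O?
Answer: 1782301954/38865 ≈ 45859.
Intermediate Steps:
O = 45847 (O = 206401 - 160554 = 45847)
458299/38865 + O = 458299/38865 + 45847 = 1782301954/38865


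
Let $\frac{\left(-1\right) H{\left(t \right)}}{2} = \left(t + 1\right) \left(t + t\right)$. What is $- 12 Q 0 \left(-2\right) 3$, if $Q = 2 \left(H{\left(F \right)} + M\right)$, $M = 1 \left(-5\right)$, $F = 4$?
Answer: $0$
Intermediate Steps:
$H{\left(t \right)} = - 4 t \left(1 + t\right)$ ($H{\left(t \right)} = - 2 \left(t + 1\right) \left(t + t\right) = - 2 \left(1 + t\right) 2 t = - 2 \cdot 2 t \left(1 + t\right) = - 4 t \left(1 + t\right)$)
$M = -5$
$Q = -170$ ($Q = 2 \left(\left(-4\right) 4 \left(1 + 4\right) - 5\right) = 2 \left(\left(-4\right) 4 \cdot 5 - 5\right) = 2 \left(-80 - 5\right) = 2 \left(-85\right) = -170$)
$- 12 Q 0 \left(-2\right) 3 = \left(-12\right) \left(-170\right) 0 \left(-2\right) 3 = 2040 \cdot 0 \cdot 3 = 2040 \cdot 0 = 0$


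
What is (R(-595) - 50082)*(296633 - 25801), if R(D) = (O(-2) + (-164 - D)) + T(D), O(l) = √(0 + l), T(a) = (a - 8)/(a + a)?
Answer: -8000930725192/595 + 270832*I*√2 ≈ -1.3447e+10 + 3.8301e+5*I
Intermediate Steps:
T(a) = (-8 + a)/(2*a) (T(a) = (-8 + a)/((2*a)) = (-8 + a)*(1/(2*a)) = (-8 + a)/(2*a))
O(l) = √l
R(D) = -164 - D + I*√2 + (-8 + D)/(2*D) (R(D) = (√(-2) + (-164 - D)) + (-8 + D)/(2*D) = (I*√2 + (-164 - D)) + (-8 + D)/(2*D) = (-164 - D + I*√2) + (-8 + D)/(2*D) = -164 - D + I*√2 + (-8 + D)/(2*D))
(R(-595) - 50082)*(296633 - 25801) = ((-327/2 - 1*(-595) - 4/(-595) + I*√2) - 50082)*(296633 - 25801) = ((-327/2 + 595 - 4*(-1/595) + I*√2) - 50082)*270832 = ((-327/2 + 595 + 4/595 + I*√2) - 50082)*270832 = ((513493/1190 + I*√2) - 50082)*270832 = (-59084087/1190 + I*√2)*270832 = -8000930725192/595 + 270832*I*√2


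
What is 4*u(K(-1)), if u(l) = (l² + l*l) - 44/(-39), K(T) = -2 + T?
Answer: 2984/39 ≈ 76.513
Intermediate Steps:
u(l) = 44/39 + 2*l² (u(l) = (l² + l²) - 44*(-1/39) = 2*l² + 44/39 = 44/39 + 2*l²)
4*u(K(-1)) = 4*(44/39 + 2*(-2 - 1)²) = 4*(44/39 + 2*(-3)²) = 4*(44/39 + 2*9) = 4*(44/39 + 18) = 4*(746/39) = 2984/39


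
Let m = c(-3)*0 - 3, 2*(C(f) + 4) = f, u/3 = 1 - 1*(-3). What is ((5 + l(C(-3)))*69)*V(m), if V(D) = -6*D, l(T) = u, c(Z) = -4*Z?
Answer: 21114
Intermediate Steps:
u = 12 (u = 3*(1 - 1*(-3)) = 3*(1 + 3) = 3*4 = 12)
C(f) = -4 + f/2
l(T) = 12
m = -3 (m = -4*(-3)*0 - 3 = 12*0 - 3 = 0 - 3 = -3)
((5 + l(C(-3)))*69)*V(m) = ((5 + 12)*69)*(-6*(-3)) = (17*69)*18 = 1173*18 = 21114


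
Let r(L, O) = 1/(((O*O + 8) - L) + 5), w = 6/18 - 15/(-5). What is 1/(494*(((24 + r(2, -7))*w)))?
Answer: 9/355927 ≈ 2.5286e-5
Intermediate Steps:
w = 10/3 (w = 6*(1/18) - 15*(-1/5) = 1/3 + 3 = 10/3 ≈ 3.3333)
r(L, O) = 1/(13 + O**2 - L) (r(L, O) = 1/(((O**2 + 8) - L) + 5) = 1/(((8 + O**2) - L) + 5) = 1/((8 + O**2 - L) + 5) = 1/(13 + O**2 - L))
1/(494*(((24 + r(2, -7))*w))) = 1/(494*(((24 + 1/(13 + (-7)**2 - 1*2))*(10/3)))) = 1/(494*(((24 + 1/(13 + 49 - 2))*(10/3)))) = 1/(494*(((24 + 1/60)*(10/3)))) = 1/(494*(((1441/60)*(10/3)))) = 1/(494*(1441/18)) = (1/494)*(18/1441) = 9/355927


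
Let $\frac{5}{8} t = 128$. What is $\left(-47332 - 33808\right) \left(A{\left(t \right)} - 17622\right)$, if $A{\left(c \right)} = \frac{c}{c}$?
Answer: $1429767940$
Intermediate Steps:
$t = \frac{1024}{5}$ ($t = \frac{8}{5} \cdot 128 = \frac{1024}{5} \approx 204.8$)
$A{\left(c \right)} = 1$
$\left(-47332 - 33808\right) \left(A{\left(t \right)} - 17622\right) = \left(-47332 - 33808\right) \left(1 - 17622\right) = \left(-81140\right) \left(-17621\right) = 1429767940$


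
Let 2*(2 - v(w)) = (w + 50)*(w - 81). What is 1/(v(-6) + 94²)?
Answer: 1/10752 ≈ 9.3006e-5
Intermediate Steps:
v(w) = 2 - (-81 + w)*(50 + w)/2 (v(w) = 2 - (w + 50)*(w - 81)/2 = 2 - (50 + w)*(-81 + w)/2 = 2 - (-81 + w)*(50 + w)/2)
1/(v(-6) + 94²) = 1/((2027 - ½*(-6)² + (31/2)*(-6)) + 94²) = 1/((2027 - ½*36 - 93) + 8836) = 1/((2027 - 18 - 93) + 8836) = 1/(1916 + 8836) = 1/10752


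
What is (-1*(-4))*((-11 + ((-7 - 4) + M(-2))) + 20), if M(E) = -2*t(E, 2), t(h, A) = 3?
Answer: -32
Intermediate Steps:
M(E) = -6 (M(E) = -2*3 = -6)
(-1*(-4))*((-11 + ((-7 - 4) + M(-2))) + 20) = (-1*(-4))*((-11 + ((-7 - 4) - 6)) + 20) = 4*((-11 + (-11 - 6)) + 20) = 4*((-11 - 17) + 20) = 4*(-28 + 20) = 4*(-8) = -32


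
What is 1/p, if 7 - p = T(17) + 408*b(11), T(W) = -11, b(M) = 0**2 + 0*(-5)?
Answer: 1/18 ≈ 0.055556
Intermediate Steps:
b(M) = 0 (b(M) = 0 + 0 = 0)
p = 18 (p = 7 - (-11 + 408*0) = 7 - (-11 + 0) = 7 - 1*(-11) = 7 + 11 = 18)
1/p = 1/18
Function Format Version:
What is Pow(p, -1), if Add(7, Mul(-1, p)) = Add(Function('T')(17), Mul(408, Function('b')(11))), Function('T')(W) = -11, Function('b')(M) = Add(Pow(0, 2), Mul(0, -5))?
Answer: Rational(1, 18) ≈ 0.055556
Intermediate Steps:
Function('b')(M) = 0 (Function('b')(M) = Add(0, 0) = 0)
p = 18 (p = Add(7, Mul(-1, Add(-11, Mul(408, 0)))) = Add(7, Mul(-1, Add(-11, 0))) = Add(7, Mul(-1, -11)) = Add(7, 11) = 18)
Pow(p, -1) = Pow(18, -1) = Rational(1, 18)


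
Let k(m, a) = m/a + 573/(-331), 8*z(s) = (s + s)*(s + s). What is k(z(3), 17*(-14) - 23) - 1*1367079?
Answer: -26245216207/19198 ≈ -1.3671e+6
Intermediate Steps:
z(s) = s²/2 (z(s) = ((s + s)*(s + s))/8 = ((2*s)*(2*s))/8 = (4*s²)/8 = s²/2)
k(m, a) = -573/331 + m/a (k(m, a) = m/a + 573*(-1/331) = m/a - 573/331 = -573/331 + m/a)
k(z(3), 17*(-14) - 23) - 1*1367079 = (-573/331 + ((½)*3²)/(17*(-14) - 23)) - 1*1367079 = (-573/331 + ((½)*9)/(-238 - 23)) - 1367079 = (-573/331 + (9/2)/(-261)) - 1367079 = (-573/331 + (9/2)*(-1/261)) - 1367079 = (-573/331 - 1/58) - 1367079 = -33565/19198 - 1367079 = -26245216207/19198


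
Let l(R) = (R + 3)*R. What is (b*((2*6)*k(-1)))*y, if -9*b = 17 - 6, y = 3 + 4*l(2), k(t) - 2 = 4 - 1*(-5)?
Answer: -20812/3 ≈ -6937.3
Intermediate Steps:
k(t) = 11 (k(t) = 2 + (4 - 1*(-5)) = 2 + (4 + 5) = 2 + 9 = 11)
l(R) = R*(3 + R) (l(R) = (3 + R)*R = R*(3 + R))
y = 43 (y = 3 + 4*(2*(3 + 2)) = 3 + 4*(2*5) = 3 + 4*10 = 3 + 40 = 43)
b = -11/9 (b = -(17 - 6)/9 = -⅑*11 = -11/9 ≈ -1.2222)
(b*((2*6)*k(-1)))*y = -11*2*6*11/9*43 = -44*11/3*43 = -11/9*132*43 = -484/3*43 = -20812/3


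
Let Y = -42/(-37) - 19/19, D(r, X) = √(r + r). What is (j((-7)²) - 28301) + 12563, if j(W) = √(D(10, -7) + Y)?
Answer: -15738 + √(185 + 2738*√5)/37 ≈ -15736.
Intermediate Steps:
D(r, X) = √2*√r (D(r, X) = √(2*r) = √2*√r)
Y = 5/37 (Y = -42*(-1/37) - 19*1/19 = 42/37 - 1 = 5/37 ≈ 0.13514)
j(W) = √(5/37 + 2*√5) (j(W) = √(√2*√10 + 5/37) = √(2*√5 + 5/37) = √(5/37 + 2*√5))
(j((-7)²) - 28301) + 12563 = (√(185 + 2738*√5)/37 - 28301) + 12563 = (-28301 + √(185 + 2738*√5)/37) + 12563 = -15738 + √(185 + 2738*√5)/37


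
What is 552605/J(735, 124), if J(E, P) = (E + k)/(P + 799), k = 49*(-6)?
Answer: 510054415/441 ≈ 1.1566e+6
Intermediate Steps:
k = -294
J(E, P) = (-294 + E)/(799 + P) (J(E, P) = (E - 294)/(P + 799) = (-294 + E)/(799 + P))
552605/J(735, 124) = 552605/(((-294 + 735)/(799 + 124))) = 552605/((441/923)) = 552605/(((1/923)*441)) = 552605/(441/923) = 552605*(923/441) = 510054415/441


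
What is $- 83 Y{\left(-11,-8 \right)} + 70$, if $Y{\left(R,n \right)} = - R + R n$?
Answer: $-8147$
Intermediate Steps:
$- 83 Y{\left(-11,-8 \right)} + 70 = - 83 \left(- 11 \left(-1 - 8\right)\right) + 70 = - 83 \left(\left(-11\right) \left(-9\right)\right) + 70 = \left(-83\right) 99 + 70 = -8217 + 70 = -8147$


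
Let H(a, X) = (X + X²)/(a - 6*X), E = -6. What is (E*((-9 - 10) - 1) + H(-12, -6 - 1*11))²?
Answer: 30647296/2025 ≈ 15134.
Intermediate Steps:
H(a, X) = (X + X²)/(a - 6*X)
(E*((-9 - 10) - 1) + H(-12, -6 - 1*11))² = (-6*((-9 - 10) - 1) + (-6 - 1*11)*(1 + (-6 - 1*11))/(-12 - 6*(-6 - 1*11)))² = (-6*(-19 - 1) + (-6 - 11)*(1 + (-6 - 11))/(-12 - 6*(-6 - 11)))² = (-6*(-20) - 17*(1 - 17)/(-12 - 6*(-17)))² = (120 - 17*(-16)/(-12 + 102))² = (120 - 17*(-16)/90)² = (120 - 17*1/90*(-16))² = (120 + 136/45)² = (5536/45)² = 30647296/2025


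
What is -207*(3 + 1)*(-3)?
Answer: 2484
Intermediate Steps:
-207*(3 + 1)*(-3) = -828*(-3) = -207*(-12) = 2484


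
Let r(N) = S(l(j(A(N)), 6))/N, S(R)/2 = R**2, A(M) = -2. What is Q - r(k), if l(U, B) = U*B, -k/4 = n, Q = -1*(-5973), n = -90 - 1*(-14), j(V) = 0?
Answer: 5973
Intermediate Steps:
n = -76 (n = -90 + 14 = -76)
Q = 5973
k = 304 (k = -4*(-76) = 304)
l(U, B) = B*U
S(R) = 2*R**2
r(N) = 0 (r(N) = (2*(6*0)**2)/N = (2*0**2)/N = (2*0)/N = 0/N = 0)
Q - r(k) = 5973 - 1*0 = 5973 + 0 = 5973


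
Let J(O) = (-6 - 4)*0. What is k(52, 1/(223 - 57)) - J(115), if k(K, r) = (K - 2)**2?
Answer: 2500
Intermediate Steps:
J(O) = 0 (J(O) = -10*0 = 0)
k(K, r) = (-2 + K)**2
k(52, 1/(223 - 57)) - J(115) = (-2 + 52)**2 - 1*0 = 50**2 + 0 = 2500 + 0 = 2500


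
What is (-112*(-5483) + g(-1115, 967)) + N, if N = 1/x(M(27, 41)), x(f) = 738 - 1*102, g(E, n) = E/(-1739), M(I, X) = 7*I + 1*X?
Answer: 679193343263/1106004 ≈ 6.1410e+5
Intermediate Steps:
M(I, X) = X + 7*I (M(I, X) = 7*I + X = X + 7*I)
g(E, n) = -E/1739 (g(E, n) = E*(-1/1739) = -E/1739)
x(f) = 636 (x(f) = 738 - 102 = 636)
N = 1/636 ≈ 0.0015723
(-112*(-5483) + g(-1115, 967)) + N = (-112*(-5483) - 1/1739*(-1115)) + 1/636 = (614096 + 1115/1739) + 1/636 = 1067914059/1739 + 1/636 = 679193343263/1106004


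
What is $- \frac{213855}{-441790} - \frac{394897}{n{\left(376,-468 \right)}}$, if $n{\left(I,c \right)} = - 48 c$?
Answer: $- \frac{16965750691}{992437056} \approx -17.095$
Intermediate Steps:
$- \frac{213855}{-441790} - \frac{394897}{n{\left(376,-468 \right)}} = - \frac{213855}{-441790} - \frac{394897}{\left(-48\right) \left(-468\right)} = \left(-213855\right) \left(- \frac{1}{441790}\right) - \frac{394897}{22464} = \frac{42771}{88358} - \frac{394897}{22464} = - \frac{16965750691}{992437056}$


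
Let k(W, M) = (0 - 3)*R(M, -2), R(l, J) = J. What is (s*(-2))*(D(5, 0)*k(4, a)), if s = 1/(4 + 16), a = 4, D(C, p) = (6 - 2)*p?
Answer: 0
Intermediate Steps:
D(C, p) = 4*p
k(W, M) = 6 (k(W, M) = (0 - 3)*(-2) = -3*(-2) = 6)
s = 1/20 ≈ 0.050000
(s*(-2))*(D(5, 0)*k(4, a)) = ((1/20)*(-2))*((4*0)*6) = -0*6 = -1/10*0 = 0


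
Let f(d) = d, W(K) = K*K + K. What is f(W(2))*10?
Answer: 60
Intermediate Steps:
W(K) = K + K² (W(K) = K² + K = K + K²)
f(W(2))*10 = (2*(1 + 2))*10 = (2*3)*10 = 6*10 = 60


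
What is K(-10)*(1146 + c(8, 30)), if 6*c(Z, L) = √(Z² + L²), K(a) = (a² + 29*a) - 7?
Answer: -225762 - 197*√241/3 ≈ -2.2678e+5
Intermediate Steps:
K(a) = -7 + a² + 29*a
c(Z, L) = √(L² + Z²)/6 (c(Z, L) = √(Z² + L²)/6 = √(L² + Z²)/6)
K(-10)*(1146 + c(8, 30)) = (-7 + (-10)² + 29*(-10))*(1146 + √(30² + 8²)/6) = (-7 + 100 - 290)*(1146 + √(900 + 64)/6) = -197*(1146 + √964/6) = -197*(1146 + (2*√241)/6) = -197*(1146 + √241/3) = -225762 - 197*√241/3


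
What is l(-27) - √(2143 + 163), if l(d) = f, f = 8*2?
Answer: 16 - √2306 ≈ -32.021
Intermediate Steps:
f = 16
l(d) = 16
l(-27) - √(2143 + 163) = 16 - √(2143 + 163) = 16 - √2306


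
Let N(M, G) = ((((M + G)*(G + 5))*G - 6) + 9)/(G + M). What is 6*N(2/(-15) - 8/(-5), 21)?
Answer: 1104282/337 ≈ 3276.8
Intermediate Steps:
N(M, G) = (3 + G*(5 + G)*(G + M))/(G + M) (N(M, G) = ((((G + M)*(5 + G))*G - 6) + 9)/(G + M) = ((((5 + G)*(G + M))*G - 6) + 9)/(G + M) = ((G*(5 + G)*(G + M) - 6) + 9)/(G + M) = ((-6 + G*(5 + G)*(G + M)) + 9)/(G + M) = (3 + G*(5 + G)*(G + M))/(G + M))
6*N(2/(-15) - 8/(-5), 21) = 6*((3 + 21**3 + 5*21**2 + (2/(-15) - 8/(-5))*21**2 + 5*21*(2/(-15) - 8/(-5)))/(21 + (2/(-15) - 8/(-5)))) = 6*((3 + 9261 + 5*441 + (2*(-1/15) - 8*(-1/5))*441 + 5*21*(2*(-1/15) - 8*(-1/5)))/(21 + (2*(-1/15) - 8*(-1/5)))) = 6*((3 + 9261 + 2205 + (-2/15 + 8/5)*441 + 5*21*(-2/15 + 8/5))/(21 + (-2/15 + 8/5))) = 6*((3 + 9261 + 2205 + (22/15)*441 + 5*21*(22/15))/(21 + 22/15)) = 6*((3 + 9261 + 2205 + 3234/5 + 154)/(337/15)) = 6*((15/337)*(61349/5)) = 6*(184047/337) = 1104282/337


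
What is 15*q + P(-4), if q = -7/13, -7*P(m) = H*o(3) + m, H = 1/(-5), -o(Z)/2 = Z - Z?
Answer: -683/91 ≈ -7.5055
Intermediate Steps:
o(Z) = 0 (o(Z) = -2*(Z - Z) = -2*0 = 0)
H = -⅕ ≈ -0.20000
P(m) = -m/7 (P(m) = -(-⅕*0 + m)/7 = -(0 + m)/7 = -m/7)
q = -7/13 (q = -7*1/13 = -7/13 ≈ -0.53846)
15*q + P(-4) = 15*(-7/13) - ⅐*(-4) = -105/13 + 4/7 = -683/91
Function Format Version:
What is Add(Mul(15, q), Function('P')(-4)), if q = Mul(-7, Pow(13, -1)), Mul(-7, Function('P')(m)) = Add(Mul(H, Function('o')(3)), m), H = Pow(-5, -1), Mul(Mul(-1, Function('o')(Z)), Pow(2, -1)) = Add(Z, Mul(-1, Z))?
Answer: Rational(-683, 91) ≈ -7.5055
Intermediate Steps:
Function('o')(Z) = 0 (Function('o')(Z) = Mul(-2, Add(Z, Mul(-1, Z))) = Mul(-2, 0) = 0)
H = Rational(-1, 5) ≈ -0.20000
Function('P')(m) = Mul(Rational(-1, 7), m) (Function('P')(m) = Mul(Rational(-1, 7), Add(Mul(Rational(-1, 5), 0), m)) = Mul(Rational(-1, 7), Add(0, m)) = Mul(Rational(-1, 7), m))
q = Rational(-7, 13) (q = Mul(-7, Rational(1, 13)) = Rational(-7, 13) ≈ -0.53846)
Add(Mul(15, q), Function('P')(-4)) = Add(Mul(15, Rational(-7, 13)), Mul(Rational(-1, 7), -4)) = Add(Rational(-105, 13), Rational(4, 7)) = Rational(-683, 91)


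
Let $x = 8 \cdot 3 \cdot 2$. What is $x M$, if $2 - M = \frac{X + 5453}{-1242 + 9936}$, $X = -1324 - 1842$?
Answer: $\frac{120808}{1449} \approx 83.373$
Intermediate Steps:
$X = -3166$
$x = 48$ ($x = 24 \cdot 2 = 48$)
$M = \frac{15101}{8694}$ ($M = 2 - \frac{-3166 + 5453}{-1242 + 9936} = 2 - \frac{2287}{8694} = \frac{15101}{8694} \approx 1.7369$)
$x M = 48 \cdot \frac{15101}{8694} = \frac{120808}{1449}$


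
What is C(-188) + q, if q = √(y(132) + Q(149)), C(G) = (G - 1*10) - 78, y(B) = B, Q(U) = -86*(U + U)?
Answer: -276 + 2*I*√6374 ≈ -276.0 + 159.67*I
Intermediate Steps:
Q(U) = -172*U
C(G) = -88 + G (C(G) = (G - 10) - 78 = (-10 + G) - 78 = -88 + G)
q = 2*I*√6374 (q = √(132 - 172*149) = √(132 - 25628) = √(-25496) = 2*I*√6374 ≈ 159.67*I)
C(-188) + q = (-88 - 188) + 2*I*√6374 = -276 + 2*I*√6374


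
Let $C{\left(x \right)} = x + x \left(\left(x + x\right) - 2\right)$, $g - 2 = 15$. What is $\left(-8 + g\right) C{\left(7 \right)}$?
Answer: $819$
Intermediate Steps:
$g = 17$ ($g = 2 + 15 = 17$)
$C{\left(x \right)} = x + x \left(-2 + 2 x\right)$ ($C{\left(x \right)} = x + x \left(2 x - 2\right) = x + x \left(-2 + 2 x\right)$)
$\left(-8 + g\right) C{\left(7 \right)} = \left(-8 + 17\right) 7 \left(-1 + 2 \cdot 7\right) = 9 \cdot 7 \left(-1 + 14\right) = 9 \cdot 7 \cdot 13 = 9 \cdot 91 = 819$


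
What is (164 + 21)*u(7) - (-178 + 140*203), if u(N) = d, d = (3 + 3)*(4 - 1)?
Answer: -24912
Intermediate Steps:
d = 18 (d = 6*3 = 18)
u(N) = 18
(164 + 21)*u(7) - (-178 + 140*203) = (164 + 21)*18 - (-178 + 140*203) = 185*18 - (-178 + 28420) = 3330 - 1*28242 = 3330 - 28242 = -24912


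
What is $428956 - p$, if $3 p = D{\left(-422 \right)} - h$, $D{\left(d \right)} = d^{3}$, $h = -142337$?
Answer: $25431993$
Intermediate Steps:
$p = -25003037$ ($p = \frac{\left(-422\right)^{3} - -142337}{3} = \frac{-75151448 + 142337}{3} = \frac{1}{3} \left(-75009111\right) = -25003037$)
$428956 - p = 428956 - -25003037 = 428956 + 25003037 = 25431993$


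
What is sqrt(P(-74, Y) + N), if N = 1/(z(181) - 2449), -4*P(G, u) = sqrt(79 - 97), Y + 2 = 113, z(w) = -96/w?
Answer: sqrt(-320996260 - 589717569675*I*sqrt(2))/886730 ≈ 0.7281 - 0.72838*I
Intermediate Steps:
Y = 111 (Y = -2 + 113 = 111)
P(G, u) = -3*I*sqrt(2)/4 (P(G, u) = -sqrt(79 - 97)/4 = -3*I*sqrt(2)/4)
N = -181/443365 (N = 1/(-96/181 - 2449) = 1/(-443365/181) = -181/443365 ≈ -0.00040824)
sqrt(P(-74, Y) + N) = sqrt(-3*I*sqrt(2)/4 - 181/443365) = sqrt(-181/443365 - 3*I*sqrt(2)/4)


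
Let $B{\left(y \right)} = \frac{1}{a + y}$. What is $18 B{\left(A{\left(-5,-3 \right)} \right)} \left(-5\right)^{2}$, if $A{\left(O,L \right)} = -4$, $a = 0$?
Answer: $- \frac{225}{2} \approx -112.5$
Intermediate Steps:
$B{\left(y \right)} = \frac{1}{y}$ ($B{\left(y \right)} = \frac{1}{0 + y} = \frac{1}{y}$)
$18 B{\left(A{\left(-5,-3 \right)} \right)} \left(-5\right)^{2} = \frac{18}{-4} \left(-5\right)^{2} = 18 \left(- \frac{1}{4}\right) 25 = \left(- \frac{9}{2}\right) 25 = - \frac{225}{2}$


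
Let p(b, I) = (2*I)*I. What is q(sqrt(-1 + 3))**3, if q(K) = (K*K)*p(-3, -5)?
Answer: 1000000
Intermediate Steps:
p(b, I) = 2*I**2
q(K) = 50*K**2 (q(K) = (K*K)*(2*(-5)**2) = K**2*(2*25) = K**2*50 = 50*K**2)
q(sqrt(-1 + 3))**3 = (50*(sqrt(-1 + 3))**2)**3 = (50*(sqrt(2))**2)**3 = (50*2)**3 = 100**3 = 1000000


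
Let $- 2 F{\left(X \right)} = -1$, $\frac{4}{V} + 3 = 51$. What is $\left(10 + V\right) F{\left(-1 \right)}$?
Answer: $\frac{121}{24} \approx 5.0417$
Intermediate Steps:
$V = \frac{1}{12}$ ($V = \frac{4}{-3 + 51} = \frac{4}{48} = 4 \cdot \frac{1}{48} = \frac{1}{12} \approx 0.083333$)
$F{\left(X \right)} = \frac{1}{2}$ ($F{\left(X \right)} = \left(- \frac{1}{2}\right) \left(-1\right) = \frac{1}{2}$)
$\left(10 + V\right) F{\left(-1 \right)} = \left(10 + \frac{1}{12}\right) \frac{1}{2} = \frac{121}{12} \cdot \frac{1}{2} = \frac{121}{24}$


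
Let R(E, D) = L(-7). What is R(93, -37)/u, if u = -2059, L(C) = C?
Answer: 7/2059 ≈ 0.0033997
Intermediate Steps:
R(E, D) = -7
R(93, -37)/u = -7/(-2059) = -7*(-1/2059) = 7/2059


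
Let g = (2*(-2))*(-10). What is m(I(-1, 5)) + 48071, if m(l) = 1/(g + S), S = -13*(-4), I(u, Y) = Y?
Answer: 4422533/92 ≈ 48071.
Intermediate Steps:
S = 52
g = 40 (g = -4*(-10) = 40)
m(l) = 1/92 (m(l) = 1/(40 + 52) = 1/92)
m(I(-1, 5)) + 48071 = 1/92 + 48071 = 4422533/92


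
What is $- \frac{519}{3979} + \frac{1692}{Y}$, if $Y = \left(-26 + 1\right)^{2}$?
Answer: $\frac{37041}{14375} \approx 2.5768$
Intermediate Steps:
$Y = 625$ ($Y = \left(-25\right)^{2} = 625$)
$- \frac{519}{3979} + \frac{1692}{Y} = - \frac{519}{3979} + \frac{1692}{625} = \left(-519\right) \frac{1}{3979} + 1692 \cdot \frac{1}{625} = - \frac{3}{23} + \frac{1692}{625} = \frac{37041}{14375}$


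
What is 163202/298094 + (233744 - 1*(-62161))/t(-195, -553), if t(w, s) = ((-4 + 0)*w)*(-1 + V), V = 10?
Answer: 2978439437/69753996 ≈ 42.699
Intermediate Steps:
t(w, s) = -36*w (t(w, s) = ((-4 + 0)*w)*(-1 + 10) = -4*w*9 = -36*w)
163202/298094 + (233744 - 1*(-62161))/t(-195, -553) = 163202/298094 + (233744 - 1*(-62161))/((-36*(-195))) = 163202*(1/298094) + (233744 + 62161)/7020 = 81601/149047 + 295905*(1/7020) = 81601/149047 + 19727/468 = 2978439437/69753996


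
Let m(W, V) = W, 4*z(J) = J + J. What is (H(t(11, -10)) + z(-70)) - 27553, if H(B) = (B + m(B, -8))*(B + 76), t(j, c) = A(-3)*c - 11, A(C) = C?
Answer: -23978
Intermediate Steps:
z(J) = J/2 (z(J) = (J + J)/4 = (2*J)/4 = J/2)
t(j, c) = -11 - 3*c (t(j, c) = -3*c - 11 = -11 - 3*c)
H(B) = 2*B*(76 + B) (H(B) = (B + B)*(B + 76) = (2*B)*(76 + B) = 2*B*(76 + B))
(H(t(11, -10)) + z(-70)) - 27553 = (2*(-11 - 3*(-10))*(76 + (-11 - 3*(-10))) + (½)*(-70)) - 27553 = (2*(-11 + 30)*(76 + (-11 + 30)) - 35) - 27553 = (2*19*(76 + 19) - 35) - 27553 = (2*19*95 - 35) - 27553 = (3610 - 35) - 27553 = 3575 - 27553 = -23978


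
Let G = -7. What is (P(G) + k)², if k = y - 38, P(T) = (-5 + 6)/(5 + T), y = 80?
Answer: 6889/4 ≈ 1722.3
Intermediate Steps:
P(T) = 1/(5 + T)
k = 42 (k = 80 - 38 = 42)
(P(G) + k)² = (1/(5 - 7) + 42)² = (1/(-2) + 42)² = (-½ + 42)² = (83/2)² = 6889/4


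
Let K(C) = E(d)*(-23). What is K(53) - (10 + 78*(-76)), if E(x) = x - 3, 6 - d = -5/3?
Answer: 17432/3 ≈ 5810.7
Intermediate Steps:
d = 23/3 (d = 6 - (-5)/3 = 6 - 1*(-5/3) = 6 + 5/3 = 23/3 ≈ 7.6667)
E(x) = -3 + x
K(C) = -322/3 (K(C) = (-3 + 23/3)*(-23) = (14/3)*(-23) = -322/3)
K(53) - (10 + 78*(-76)) = -322/3 - (10 + 78*(-76)) = -322/3 - (10 - 5928) = -322/3 - 1*(-5918) = -322/3 + 5918 = 17432/3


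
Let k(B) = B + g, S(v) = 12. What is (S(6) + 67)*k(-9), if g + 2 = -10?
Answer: -1659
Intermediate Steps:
g = -12 (g = -2 - 10 = -12)
k(B) = -12 + B (k(B) = B - 12 = -12 + B)
(S(6) + 67)*k(-9) = (12 + 67)*(-12 - 9) = 79*(-21) = -1659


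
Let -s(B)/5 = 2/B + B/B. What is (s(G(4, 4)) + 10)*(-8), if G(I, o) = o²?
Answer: -35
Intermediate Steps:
s(B) = -5 - 10/B (s(B) = -5*(2/B + B/B) = -5*(2/B + 1) = -5*(1 + 2/B) = -5 - 10/B)
(s(G(4, 4)) + 10)*(-8) = ((-5 - 10/(4²)) + 10)*(-8) = ((-5 - 10/16) + 10)*(-8) = ((-5 - 10*1/16) + 10)*(-8) = ((-5 - 5/8) + 10)*(-8) = (-45/8 + 10)*(-8) = (35/8)*(-8) = -35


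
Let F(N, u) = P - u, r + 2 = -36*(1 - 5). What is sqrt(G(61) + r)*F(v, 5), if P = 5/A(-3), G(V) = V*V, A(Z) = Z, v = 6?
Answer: -20*sqrt(3863)/3 ≈ -414.35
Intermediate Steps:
r = 142 (r = -2 - 36*(1 - 5) = -2 - 36*(-4) = -2 + 144 = 142)
G(V) = V**2
P = -5/3 (P = 5/(-3) = 5*(-1/3) = -5/3 ≈ -1.6667)
F(N, u) = -5/3 - u
sqrt(G(61) + r)*F(v, 5) = sqrt(61**2 + 142)*(-5/3 - 1*5) = sqrt(3721 + 142)*(-5/3 - 5) = sqrt(3863)*(-20/3) = -20*sqrt(3863)/3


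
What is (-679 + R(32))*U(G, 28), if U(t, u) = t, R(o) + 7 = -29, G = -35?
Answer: 25025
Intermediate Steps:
R(o) = -36 (R(o) = -7 - 29 = -36)
(-679 + R(32))*U(G, 28) = (-679 - 36)*(-35) = -715*(-35) = 25025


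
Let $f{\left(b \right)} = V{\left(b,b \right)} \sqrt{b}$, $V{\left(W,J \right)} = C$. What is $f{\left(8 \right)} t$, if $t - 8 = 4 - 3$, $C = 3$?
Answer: $54 \sqrt{2} \approx 76.368$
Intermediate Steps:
$V{\left(W,J \right)} = 3$
$t = 9$ ($t = 8 + \left(4 - 3\right) = 8 + 1 = 9$)
$f{\left(b \right)} = 3 \sqrt{b}$
$f{\left(8 \right)} t = 3 \sqrt{8} \cdot 9 = 3 \cdot 2 \sqrt{2} \cdot 9 = 6 \sqrt{2} \cdot 9 = 54 \sqrt{2}$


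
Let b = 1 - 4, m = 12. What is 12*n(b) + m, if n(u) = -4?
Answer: -36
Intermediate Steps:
b = -3
12*n(b) + m = 12*(-4) + 12 = -48 + 12 = -36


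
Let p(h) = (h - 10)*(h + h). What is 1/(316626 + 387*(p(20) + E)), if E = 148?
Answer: 1/528702 ≈ 1.8914e-6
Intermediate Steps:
p(h) = 2*h*(-10 + h) (p(h) = (-10 + h)*(2*h) = 2*h*(-10 + h))
1/(316626 + 387*(p(20) + E)) = 1/(316626 + 387*(2*20*(-10 + 20) + 148)) = 1/(316626 + 387*(2*20*10 + 148)) = 1/(316626 + 387*(400 + 148)) = 1/(316626 + 387*548) = 1/(316626 + 212076) = 1/528702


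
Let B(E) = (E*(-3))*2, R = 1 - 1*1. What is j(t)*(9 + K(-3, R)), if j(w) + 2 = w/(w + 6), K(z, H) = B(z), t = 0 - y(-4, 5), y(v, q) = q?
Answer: -189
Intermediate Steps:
R = 0 (R = 1 - 1 = 0)
B(E) = -6*E (B(E) = -3*E*2 = -6*E)
t = -5 (t = 0 - 1*5 = 0 - 5 = -5)
K(z, H) = -6*z
j(w) = -2 + w/(6 + w) (j(w) = -2 + w/(w + 6) = -2 + w/(6 + w))
j(t)*(9 + K(-3, R)) = ((-12 - 1*(-5))/(6 - 5))*(9 - 6*(-3)) = ((-12 + 5)/1)*(9 + 18) = (1*(-7))*27 = -7*27 = -189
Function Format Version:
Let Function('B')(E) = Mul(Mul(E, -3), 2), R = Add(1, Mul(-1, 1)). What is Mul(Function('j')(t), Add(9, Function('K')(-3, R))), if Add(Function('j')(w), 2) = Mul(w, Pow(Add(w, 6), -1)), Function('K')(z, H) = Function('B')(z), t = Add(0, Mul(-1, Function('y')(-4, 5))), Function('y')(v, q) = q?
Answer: -189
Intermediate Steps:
R = 0 (R = Add(1, -1) = 0)
Function('B')(E) = Mul(-6, E) (Function('B')(E) = Mul(Mul(-3, E), 2) = Mul(-6, E))
t = -5 (t = Add(0, Mul(-1, 5)) = Add(0, -5) = -5)
Function('K')(z, H) = Mul(-6, z)
Function('j')(w) = Add(-2, Mul(w, Pow(Add(6, w), -1))) (Function('j')(w) = Add(-2, Mul(w, Pow(Add(w, 6), -1))) = Add(-2, Mul(w, Pow(Add(6, w), -1))))
Mul(Function('j')(t), Add(9, Function('K')(-3, R))) = Mul(Mul(Pow(Add(6, -5), -1), Add(-12, Mul(-1, -5))), Add(9, Mul(-6, -3))) = Mul(Mul(Pow(1, -1), Add(-12, 5)), Add(9, 18)) = Mul(Mul(1, -7), 27) = Mul(-7, 27) = -189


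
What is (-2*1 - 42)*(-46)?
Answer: 2024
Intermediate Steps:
(-2*1 - 42)*(-46) = (-2 - 42)*(-46) = -44*(-46) = 2024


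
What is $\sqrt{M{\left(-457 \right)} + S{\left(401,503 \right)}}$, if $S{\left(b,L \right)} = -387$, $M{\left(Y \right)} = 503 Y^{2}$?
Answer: $2 \sqrt{26262665} \approx 10249.0$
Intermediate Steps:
$\sqrt{M{\left(-457 \right)} + S{\left(401,503 \right)}} = \sqrt{503 \left(-457\right)^{2} - 387} = \sqrt{503 \cdot 208849 - 387} = \sqrt{105051047 - 387} = \sqrt{105050660} = 2 \sqrt{26262665}$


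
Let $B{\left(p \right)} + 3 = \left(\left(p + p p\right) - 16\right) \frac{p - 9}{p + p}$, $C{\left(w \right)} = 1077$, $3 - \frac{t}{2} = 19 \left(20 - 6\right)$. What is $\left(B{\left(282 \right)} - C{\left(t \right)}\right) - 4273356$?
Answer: $- \frac{398166539}{94} \approx -4.2358 \cdot 10^{6}$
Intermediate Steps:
$t = -526$ ($t = 6 - 2 \cdot 19 \left(20 - 6\right) = 6 - 2 \cdot 19 \cdot 14 = 6 - 532 = -526$)
$B{\left(p \right)} = -3 + \frac{\left(-9 + p\right) \left(-16 + p + p^{2}\right)}{2 p}$ ($B{\left(p \right)} = -3 + \left(\left(p + p p\right) - 16\right) \frac{p - 9}{p + p} = -3 + \left(\left(p + p^{2}\right) - 16\right) \frac{-9 + p}{2 p} = -3 + \left(-16 + p + p^{2}\right) \left(-9 + p\right) \frac{1}{2 p} = -3 + \left(-16 + p + p^{2}\right) \frac{-9 + p}{2 p} = -3 + \frac{\left(-9 + p\right) \left(-16 + p + p^{2}\right)}{2 p}$)
$\left(B{\left(282 \right)} - C{\left(t \right)}\right) - 4273356 = \left(\frac{144 - 282 \left(31 - 282^{2} + 8 \cdot 282\right)}{2 \cdot 282} - 1077\right) - 4273356 = \left(\frac{1}{2} \cdot \frac{1}{282} \left(144 - 282 \left(31 - 79524 + 2256\right)\right) - 1077\right) - 4273356 = \left(\frac{1}{2} \cdot \frac{1}{282} \left(144 - 282 \left(-77237\right)\right) - 1077\right) - 4273356 = \left(\frac{1}{2} \cdot \frac{1}{282} \left(144 + 21780834\right) - 1077\right) - 4273356 = \left(\frac{1}{2} \cdot \frac{1}{282} \cdot 21780978 - 1077\right) - 4273356 = \left(\frac{3630163}{94} - 1077\right) - 4273356 = \frac{3528925}{94} - 4273356 = - \frac{398166539}{94}$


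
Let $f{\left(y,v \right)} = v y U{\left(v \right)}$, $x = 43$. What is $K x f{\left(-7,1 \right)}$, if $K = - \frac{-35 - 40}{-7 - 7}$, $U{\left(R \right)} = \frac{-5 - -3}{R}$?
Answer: $-3225$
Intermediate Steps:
$U{\left(R \right)} = - \frac{2}{R}$ ($U{\left(R \right)} = \frac{-5 + 3}{R} = - \frac{2}{R}$)
$f{\left(y,v \right)} = - 2 y$ ($f{\left(y,v \right)} = v y \left(- \frac{2}{v}\right) = - 2 y$)
$K = - \frac{75}{14}$ ($K = - \frac{-75}{-14} = - \frac{\left(-75\right) \left(-1\right)}{14} = \left(-1\right) \frac{75}{14} = - \frac{75}{14} \approx -5.3571$)
$K x f{\left(-7,1 \right)} = \left(- \frac{75}{14}\right) 43 \left(\left(-2\right) \left(-7\right)\right) = \left(- \frac{3225}{14}\right) 14 = -3225$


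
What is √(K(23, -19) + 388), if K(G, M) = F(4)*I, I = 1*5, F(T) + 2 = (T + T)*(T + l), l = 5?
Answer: 3*√82 ≈ 27.166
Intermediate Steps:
F(T) = -2 + 2*T*(5 + T) (F(T) = -2 + (T + T)*(T + 5) = -2 + (2*T)*(5 + T) = -2 + 2*T*(5 + T))
I = 5
K(G, M) = 350 (K(G, M) = (-2 + 2*4² + 10*4)*5 = (-2 + 2*16 + 40)*5 = (-2 + 32 + 40)*5 = 70*5 = 350)
√(K(23, -19) + 388) = √(350 + 388) = √738 = 3*√82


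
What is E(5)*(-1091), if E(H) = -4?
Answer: 4364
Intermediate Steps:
E(5)*(-1091) = -4*(-1091) = 4364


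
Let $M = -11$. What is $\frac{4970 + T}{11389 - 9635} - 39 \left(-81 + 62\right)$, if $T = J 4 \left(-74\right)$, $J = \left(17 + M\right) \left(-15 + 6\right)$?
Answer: $\frac{660334}{877} \approx 752.95$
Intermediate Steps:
$J = -54$ ($J = \left(17 - 11\right) \left(-15 + 6\right) = 6 \left(-9\right) = -54$)
$T = 15984$ ($T = \left(-54\right) 4 \left(-74\right) = \left(-216\right) \left(-74\right) = 15984$)
$\frac{4970 + T}{11389 - 9635} - 39 \left(-81 + 62\right) = \frac{4970 + 15984}{11389 - 9635} - 39 \left(-81 + 62\right) = \frac{20954}{1754} - -741 = 20954 \cdot \frac{1}{1754} + 741 = \frac{10477}{877} + 741 = \frac{660334}{877}$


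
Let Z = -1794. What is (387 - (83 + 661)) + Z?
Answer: -2151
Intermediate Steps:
(387 - (83 + 661)) + Z = (387 - (83 + 661)) - 1794 = (387 - 1*744) - 1794 = (387 - 744) - 1794 = -357 - 1794 = -2151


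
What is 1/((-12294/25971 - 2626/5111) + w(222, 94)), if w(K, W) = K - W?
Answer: 44245927/5619800496 ≈ 0.0078732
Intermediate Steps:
1/((-12294/25971 - 2626/5111) + w(222, 94)) = 1/((-12294/25971 - 2626/5111) + (222 - 1*94)) = 1/((-12294*1/25971 - 2626*1/5111) + (222 - 94)) = 1/((-4098/8657 - 2626/5111) + 128) = 1/(-43678160/44245927 + 128) = 1/(5619800496/44245927) = 44245927/5619800496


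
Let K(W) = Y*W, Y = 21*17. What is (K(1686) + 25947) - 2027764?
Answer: -1399915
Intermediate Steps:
Y = 357
K(W) = 357*W
(K(1686) + 25947) - 2027764 = (357*1686 + 25947) - 2027764 = (601902 + 25947) - 2027764 = 627849 - 2027764 = -1399915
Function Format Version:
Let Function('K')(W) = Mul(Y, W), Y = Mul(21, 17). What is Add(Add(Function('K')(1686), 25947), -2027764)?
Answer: -1399915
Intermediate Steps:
Y = 357
Function('K')(W) = Mul(357, W)
Add(Add(Function('K')(1686), 25947), -2027764) = Add(Add(Mul(357, 1686), 25947), -2027764) = Add(Add(601902, 25947), -2027764) = Add(627849, -2027764) = -1399915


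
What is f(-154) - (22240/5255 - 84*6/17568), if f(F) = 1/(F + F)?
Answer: -41533323/9873094 ≈ -4.2067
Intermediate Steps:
f(F) = 1/(2*F)
f(-154) - (22240/5255 - 84*6/17568) = (½)/(-154) - (22240/5255 - 84*6/17568) = (½)*(-1/154) - (22240*(1/5255) - 504*1/17568) = -1/308 - (4448/1051 - 7/244) = -1/308 - 1*1077955/256444 = -1/308 - 1077955/256444 = -41533323/9873094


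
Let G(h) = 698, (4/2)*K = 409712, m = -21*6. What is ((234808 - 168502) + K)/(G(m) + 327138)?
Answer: 135581/163918 ≈ 0.82713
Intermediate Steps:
m = -126
K = 204856 (K = (1/2)*409712 = 204856)
((234808 - 168502) + K)/(G(m) + 327138) = ((234808 - 168502) + 204856)/(698 + 327138) = (66306 + 204856)/327836 = 271162*(1/327836) = 135581/163918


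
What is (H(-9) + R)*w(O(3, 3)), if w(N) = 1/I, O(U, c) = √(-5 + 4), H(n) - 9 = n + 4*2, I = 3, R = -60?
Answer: -52/3 ≈ -17.333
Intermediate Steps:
H(n) = 17 + n (H(n) = 9 + (n + 4*2) = 9 + (n + 8) = 9 + (8 + n) = 17 + n)
O(U, c) = I (O(U, c) = √(-1) = I)
w(N) = ⅓ (w(N) = 1/3 = ⅓)
(H(-9) + R)*w(O(3, 3)) = ((17 - 9) - 60)*(⅓) = (8 - 60)*(⅓) = -52*⅓ = -52/3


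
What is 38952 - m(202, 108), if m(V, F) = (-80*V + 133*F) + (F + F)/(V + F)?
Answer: 6315832/155 ≈ 40747.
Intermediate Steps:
m(V, F) = -80*V + 133*F + 2*F/(F + V) (m(V, F) = (-80*V + 133*F) + (2*F)/(F + V) = (-80*V + 133*F) + 2*F/(F + V) = -80*V + 133*F + 2*F/(F + V))
38952 - m(202, 108) = 38952 - (-80*202² + 2*108 + 133*108² + 53*108*202)/(108 + 202) = 38952 - (-80*40804 + 216 + 133*11664 + 1156248)/310 = 38952 - (-3264320 + 216 + 1551312 + 1156248)/310 = 38952 - (-556544)/310 = 38952 - 1*(-278272/155) = 38952 + 278272/155 = 6315832/155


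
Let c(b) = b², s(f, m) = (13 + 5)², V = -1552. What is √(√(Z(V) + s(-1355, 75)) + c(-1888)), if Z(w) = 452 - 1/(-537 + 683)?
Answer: √(75981819904 + 146*√16541070)/146 ≈ 1888.0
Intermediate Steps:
s(f, m) = 324 (s(f, m) = 18² = 324)
Z(w) = 65991/146 (Z(w) = 452 - 1/146 = 65991/146)
√(√(Z(V) + s(-1355, 75)) + c(-1888)) = √(√(65991/146 + 324) + (-1888)²) = √(√(113295/146) + 3564544) = √(√16541070/146 + 3564544) = √(3564544 + √16541070/146)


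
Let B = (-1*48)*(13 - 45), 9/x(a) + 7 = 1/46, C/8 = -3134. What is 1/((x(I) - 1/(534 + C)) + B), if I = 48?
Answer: 2625566/4029483239 ≈ 0.00065159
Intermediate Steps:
C = -25072 (C = 8*(-3134) = -25072)
x(a) = -138/107 (x(a) = 9/(-7 + 1/46) = 9/(-321/46) = 9*(-46/321) = -138/107)
B = 1536 (B = -48*(-32) = 1536)
1/((x(I) - 1/(534 + C)) + B) = 1/((-138/107 - 1/(534 - 25072)) + 1536) = 1/((-138/107 - 1/(-24538)) + 1536) = 1/((-138/107 - 1*(-1/24538)) + 1536) = 1/((-138/107 + 1/24538) + 1536) = 1/(-3386137/2625566 + 1536) = 1/(4029483239/2625566) = 2625566/4029483239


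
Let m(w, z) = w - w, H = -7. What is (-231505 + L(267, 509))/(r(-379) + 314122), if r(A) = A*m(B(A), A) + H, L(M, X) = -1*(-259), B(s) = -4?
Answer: -77082/104705 ≈ -0.73618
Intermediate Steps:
L(M, X) = 259
m(w, z) = 0
r(A) = -7 (r(A) = A*0 - 7 = 0 - 7 = -7)
(-231505 + L(267, 509))/(r(-379) + 314122) = (-231505 + 259)/(-7 + 314122) = -231246/314115 = -231246*1/314115 = -77082/104705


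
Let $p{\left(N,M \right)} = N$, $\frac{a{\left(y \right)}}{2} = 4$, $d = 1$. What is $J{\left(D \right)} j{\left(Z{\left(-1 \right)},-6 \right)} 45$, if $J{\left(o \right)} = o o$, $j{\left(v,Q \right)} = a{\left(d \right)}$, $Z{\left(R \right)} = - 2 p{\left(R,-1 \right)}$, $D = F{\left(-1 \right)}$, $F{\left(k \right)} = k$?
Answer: $360$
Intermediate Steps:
$a{\left(y \right)} = 8$ ($a{\left(y \right)} = 2 \cdot 4 = 8$)
$D = -1$
$Z{\left(R \right)} = - 2 R$
$j{\left(v,Q \right)} = 8$
$J{\left(o \right)} = o^{2}$
$J{\left(D \right)} j{\left(Z{\left(-1 \right)},-6 \right)} 45 = \left(-1\right)^{2} \cdot 8 \cdot 45 = 1 \cdot 8 \cdot 45 = 8 \cdot 45 = 360$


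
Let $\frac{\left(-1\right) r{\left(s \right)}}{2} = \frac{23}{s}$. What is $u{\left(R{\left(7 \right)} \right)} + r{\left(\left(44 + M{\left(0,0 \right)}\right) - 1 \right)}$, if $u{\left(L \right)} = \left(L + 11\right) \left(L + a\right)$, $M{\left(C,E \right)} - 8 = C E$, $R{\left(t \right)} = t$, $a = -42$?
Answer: $- \frac{32176}{51} \approx -630.9$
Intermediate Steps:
$M{\left(C,E \right)} = 8 + C E$
$r{\left(s \right)} = - \frac{46}{s}$ ($r{\left(s \right)} = - 2 \frac{23}{s} = - \frac{46}{s}$)
$u{\left(L \right)} = \left(-42 + L\right) \left(11 + L\right)$ ($u{\left(L \right)} = \left(L + 11\right) \left(L - 42\right) = \left(11 + L\right) \left(-42 + L\right) = \left(-42 + L\right) \left(11 + L\right)$)
$u{\left(R{\left(7 \right)} \right)} + r{\left(\left(44 + M{\left(0,0 \right)}\right) - 1 \right)} = \left(-462 + 7^{2} - 217\right) - \frac{46}{\left(44 + \left(8 + 0 \cdot 0\right)\right) - 1} = \left(-462 + 49 - 217\right) - \frac{46}{\left(44 + \left(8 + 0\right)\right) - 1} = -630 - \frac{46}{\left(44 + 8\right) - 1} = -630 - \frac{46}{52 - 1} = -630 - \frac{46}{51} = - \frac{32176}{51}$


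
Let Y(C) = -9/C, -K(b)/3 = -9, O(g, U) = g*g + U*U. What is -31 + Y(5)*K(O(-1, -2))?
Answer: -398/5 ≈ -79.600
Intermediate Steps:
O(g, U) = U² + g² (O(g, U) = g² + U² = U² + g²)
K(b) = 27 (K(b) = -3*(-9) = 27)
-31 + Y(5)*K(O(-1, -2)) = -31 - 9/5*27 = -31 - 243/5 = -398/5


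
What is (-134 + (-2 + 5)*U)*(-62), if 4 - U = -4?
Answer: 6820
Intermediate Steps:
U = 8 (U = 4 - 1*(-4) = 4 + 4 = 8)
(-134 + (-2 + 5)*U)*(-62) = (-134 + (-2 + 5)*8)*(-62) = (-134 + 3*8)*(-62) = (-134 + 24)*(-62) = -110*(-62) = 6820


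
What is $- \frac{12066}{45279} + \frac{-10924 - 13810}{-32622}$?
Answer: $\frac{40350763}{82060641} \approx 0.49172$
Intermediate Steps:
$- \frac{12066}{45279} + \frac{-10924 - 13810}{-32622} = \left(-12066\right) \frac{1}{45279} + \left(-10924 - 13810\right) \left(- \frac{1}{32622}\right) = - \frac{4022}{15093} - - \frac{12367}{16311} = - \frac{4022}{15093} + \frac{12367}{16311} = \frac{40350763}{82060641}$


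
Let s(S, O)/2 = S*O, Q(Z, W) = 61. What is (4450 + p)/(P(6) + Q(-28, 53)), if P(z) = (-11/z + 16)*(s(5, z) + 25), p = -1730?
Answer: 16320/7591 ≈ 2.1499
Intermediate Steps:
s(S, O) = 2*O*S (s(S, O) = 2*(S*O) = 2*(O*S) = 2*O*S)
P(z) = (16 - 11/z)*(25 + 10*z) (P(z) = (-11/z + 16)*(2*z*5 + 25) = (16 - 11/z)*(10*z + 25) = (16 - 11/z)*(25 + 10*z))
(4450 + p)/(P(6) + Q(-28, 53)) = (4450 - 1730)/((290 - 275/6 + 160*6) + 61) = 2720/((290 - 275*⅙ + 960) + 61) = 2720/((290 - 275/6 + 960) + 61) = 2720/(7225/6 + 61) = 2720/(7591/6) = 2720*(6/7591) = 16320/7591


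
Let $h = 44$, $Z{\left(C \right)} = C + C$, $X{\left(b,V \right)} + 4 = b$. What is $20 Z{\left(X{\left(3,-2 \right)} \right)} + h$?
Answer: $4$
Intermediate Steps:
$X{\left(b,V \right)} = -4 + b$
$Z{\left(C \right)} = 2 C$
$20 Z{\left(X{\left(3,-2 \right)} \right)} + h = 20 \cdot 2 \left(-4 + 3\right) + 44 = 20 \cdot 2 \left(-1\right) + 44 = 20 \left(-2\right) + 44 = -40 + 44 = 4$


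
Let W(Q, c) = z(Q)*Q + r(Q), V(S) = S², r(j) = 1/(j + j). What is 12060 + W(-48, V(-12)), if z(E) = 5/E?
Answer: 1158239/96 ≈ 12065.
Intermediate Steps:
r(j) = 1/(2*j)
W(Q, c) = 5 + 1/(2*Q) (W(Q, c) = (5/Q)*Q + 1/(2*Q) = 5 + 1/(2*Q))
12060 + W(-48, V(-12)) = 12060 + (5 + (½)/(-48)) = 12060 + (5 + (½)*(-1/48)) = 12060 + (5 - 1/96) = 12060 + 479/96 = 1158239/96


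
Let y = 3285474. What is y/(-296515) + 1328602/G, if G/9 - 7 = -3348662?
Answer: -19882244171852/1787267587185 ≈ -11.124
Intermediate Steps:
G = -30137895 (G = 63 + 9*(-3348662) = 63 - 30137958 = -30137895)
y/(-296515) + 1328602/G = 3285474/(-296515) + 1328602/(-30137895) = 3285474*(-1/296515) + 1328602*(-1/30137895) = -3285474/296515 - 1328602/30137895 = -19882244171852/1787267587185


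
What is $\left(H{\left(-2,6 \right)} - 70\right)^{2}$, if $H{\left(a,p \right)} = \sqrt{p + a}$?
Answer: $4624$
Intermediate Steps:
$H{\left(a,p \right)} = \sqrt{a + p}$
$\left(H{\left(-2,6 \right)} - 70\right)^{2} = \left(\sqrt{-2 + 6} - 70\right)^{2} = \left(\sqrt{4} - 70\right)^{2} = \left(2 - 70\right)^{2} = \left(-68\right)^{2} = 4624$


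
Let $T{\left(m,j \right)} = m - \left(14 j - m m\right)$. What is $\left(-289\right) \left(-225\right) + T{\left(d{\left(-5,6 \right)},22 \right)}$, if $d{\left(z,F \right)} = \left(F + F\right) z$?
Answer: $68257$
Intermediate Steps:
$d{\left(z,F \right)} = 2 F z$
$T{\left(m,j \right)} = m + m^{2} - 14 j$ ($T{\left(m,j \right)} = m - \left(- m^{2} + 14 j\right) = m + m^{2} - 14 j$)
$\left(-289\right) \left(-225\right) + T{\left(d{\left(-5,6 \right)},22 \right)} = \left(-289\right) \left(-225\right) + \left(2 \cdot 6 \left(-5\right) + \left(2 \cdot 6 \left(-5\right)\right)^{2} - 308\right) = 65025 - \left(368 - 3600\right) = 65025 - -3232 = 65025 + 3232 = 68257$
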